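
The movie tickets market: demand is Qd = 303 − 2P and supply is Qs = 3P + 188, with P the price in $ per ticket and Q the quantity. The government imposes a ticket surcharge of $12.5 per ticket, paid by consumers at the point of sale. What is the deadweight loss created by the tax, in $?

Deadweight loss = $93.75.

Before the tax: set 303 − 2P = 3P + 188 → P* = $23, Q* = 257.
With the tax collected from consumers, demand (in seller-price terms) shifts: Qd = 303 − 2(P + 12.5).
Solving gives Q = 242 with consumers paying $30.5 and suppliers receiving $18 (the $12.5 wedge).
Quantity falls by |ΔQ| = |257 − 242| = 15.
DWL = ½ · t · |ΔQ| = ½ · 12.5 · 15 = $93.75.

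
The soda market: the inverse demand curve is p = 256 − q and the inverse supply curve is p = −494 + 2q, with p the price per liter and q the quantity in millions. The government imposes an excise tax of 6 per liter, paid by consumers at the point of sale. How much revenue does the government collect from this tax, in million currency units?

Tax revenue = 1488 million.

Rewrite in direct form: qd = 256 − p and qs = 0.5p + 247.
Before the tax: set 256 − p = 0.5p + 247 → p* = 6, q* = 250.
With the tax collected from consumers, demand (in seller-price terms) shifts: qd = 256 − (p + 6).
Solving gives q = 248 with consumers paying 8 and suppliers receiving 2 (the 6 wedge).
Revenue = t · Q = 6 · 248 = 1488.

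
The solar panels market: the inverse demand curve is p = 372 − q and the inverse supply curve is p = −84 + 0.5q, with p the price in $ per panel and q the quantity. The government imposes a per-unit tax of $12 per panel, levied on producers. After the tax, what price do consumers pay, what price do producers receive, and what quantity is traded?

Consumers pay $76; producers receive $64; quantity = 296.

Inverting to q(p) form: qd = 372 − p; qs = 2p + 168.
Before the tax: set 372 − p = 2p + 168 → p* = $68, q* = 304.
With the tax collected from producers, supply shifts: qs = 2(p − 12) + 168.
Solving gives q = 296 with consumers paying $76 and producers receiving $64 (the $12 wedge).
The less price-elastic side of the market bears the larger share of a per-unit tax.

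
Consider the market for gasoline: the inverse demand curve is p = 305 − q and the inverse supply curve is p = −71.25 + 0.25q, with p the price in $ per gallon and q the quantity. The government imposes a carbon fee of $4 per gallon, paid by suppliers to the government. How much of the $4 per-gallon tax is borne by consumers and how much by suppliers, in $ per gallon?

Consumers bear $3.2 per gallon; suppliers bear $0.8 per gallon.

Inverting to q(p) form: qd = 305 − p; qs = 4p + 285.
Before the tax: set 305 − p = 4p + 285 → p* = $4, q* = 301.
With the tax collected from suppliers, supply shifts: qs = 4(p − 4) + 285.
New equilibrium: consumers pay $7.2, suppliers receive $3.2, q = 297.8. (Wedge: pb − ps = 4.)
Burden on consumers: $3.2; on suppliers: $0.8. (They sum to $4.)
The less price-elastic side of the market bears the larger share of a per-unit tax.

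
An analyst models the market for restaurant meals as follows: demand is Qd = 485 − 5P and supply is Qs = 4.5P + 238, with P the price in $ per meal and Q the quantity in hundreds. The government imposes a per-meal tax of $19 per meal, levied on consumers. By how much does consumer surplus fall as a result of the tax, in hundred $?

Before the tax: set 485 − 5P = 4.5P + 238 → P* = $26, Q* = 355.
With the tax collected from consumers, demand (in seller-price terms) shifts: Qd = 485 − 5(P + 19).
Solving gives Q = 310 with consumers paying $35 and suppliers receiving $16 (the $19 wedge).
ΔCS is the trapezoid between Q = 310 and Q = 355 of height $9: ½ · (355 + 310) · 9 = $2992.5.

Consumer surplus falls by $2992.5 hundred.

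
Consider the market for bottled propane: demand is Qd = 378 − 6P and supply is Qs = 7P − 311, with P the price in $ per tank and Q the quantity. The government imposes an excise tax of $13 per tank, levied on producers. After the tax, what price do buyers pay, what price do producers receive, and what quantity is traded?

Without the tax, 378 − 6P = 7P − 311 gives 13P = 689, so P* = $53 and Q* = 60.
With the tax collected from producers, supply shifts: Qs = 7(P − 13) − 311.
New equilibrium: buyers pay $60, producers receive $47, Q = 18. (Wedge: Pb − Ps = 13.)
The less price-elastic side of the market bears the larger share of a per-unit tax.

Buyers pay $60; producers receive $47; quantity = 18.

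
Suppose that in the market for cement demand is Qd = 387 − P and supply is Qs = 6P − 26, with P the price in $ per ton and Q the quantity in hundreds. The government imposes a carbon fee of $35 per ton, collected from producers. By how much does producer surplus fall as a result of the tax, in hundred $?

Producer surplus falls by $1565 hundred.

Without the tax, 387 − P = 6P − 26 gives 7P = 413, so P* = $59 and Q* = 328.
With the tax collected from producers, supply shifts: Qs = 6(P − 35) − 26.
New equilibrium: buyers pay $89, producers receive $54, Q = 298. (Wedge: Pb − Ps = 35.)
ΔPS is the trapezoid between Q = 298 and Q = 328 of height $5: ½ · (328 + 298) · 5 = $1565.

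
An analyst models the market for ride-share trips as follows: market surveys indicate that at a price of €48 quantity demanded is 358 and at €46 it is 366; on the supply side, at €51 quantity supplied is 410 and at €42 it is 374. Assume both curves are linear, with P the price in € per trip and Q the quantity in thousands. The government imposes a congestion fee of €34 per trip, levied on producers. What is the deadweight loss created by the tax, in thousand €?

Deadweight loss = €1156 thousand.

Demand slope: (366 − 358)/(46 − 48) = -4, so Qd = 550 − 4P.
Supply slope: (374 − 410)/(42 − 51) = 4, so Qs = 4P + 206.
Without the tax, 550 − 4P = 4P + 206 gives 8P = 344, so P* = €43 and Q* = 378.
With the tax collected from producers, supply shifts: Qs = 4(P − 34) + 206.
New equilibrium: buyers pay €60, producers receive €26, Q = 310. (Wedge: Pb − Ps = 34.)
Quantity falls by |ΔQ| = |378 − 310| = 68.
DWL = ½ · t · |ΔQ| = ½ · 34 · 68 = €1156.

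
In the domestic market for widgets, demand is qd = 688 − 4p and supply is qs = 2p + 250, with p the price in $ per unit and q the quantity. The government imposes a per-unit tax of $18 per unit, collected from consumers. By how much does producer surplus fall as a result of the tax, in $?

Producer surplus falls by $4608.

Before the tax: set 688 − 4p = 2p + 250 → p* = $73, q* = 396.
With the tax collected from consumers, demand (in seller-price terms) shifts: qd = 688 − 4(p + 18).
New equilibrium: consumers pay $79, suppliers receive $61, q = 372. (Wedge: pb − ps = 18.)
ΔPS is the trapezoid between Q = 372 and Q = 396 of height $12: ½ · (396 + 372) · 12 = $4608.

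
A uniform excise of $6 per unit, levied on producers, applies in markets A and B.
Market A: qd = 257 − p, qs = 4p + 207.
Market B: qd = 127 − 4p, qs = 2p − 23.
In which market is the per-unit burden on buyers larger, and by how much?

Market A, by $2.8.

Market A: pre-tax p* = $10, q* = 247; post-tax q = 242.2; per-unit burden on buyers = $4.8.
Market B: pre-tax p* = $25, q* = 27; post-tax q = 19; per-unit burden on buyers = $2.
Difference: $4.8 vs $2 → market A is larger by $2.8.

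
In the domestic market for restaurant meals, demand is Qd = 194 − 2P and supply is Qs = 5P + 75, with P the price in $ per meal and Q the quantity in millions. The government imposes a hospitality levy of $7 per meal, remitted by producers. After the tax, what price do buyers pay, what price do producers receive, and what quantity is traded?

Before the tax: set 194 − 2P = 5P + 75 → P* = $17, Q* = 160.
With the tax collected from producers, supply shifts: Qs = 5(P − 7) + 75.
New equilibrium: buyers pay $22, producers receive $15, Q = 150. (Wedge: Pb − Ps = 7.)

Buyers pay $22; producers receive $15; quantity = 150.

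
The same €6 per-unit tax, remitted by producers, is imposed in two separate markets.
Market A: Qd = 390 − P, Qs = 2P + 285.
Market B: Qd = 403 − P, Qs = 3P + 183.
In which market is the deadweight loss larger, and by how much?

Market A: pre-tax P* = €35, Q* = 355; post-tax Q = 351; deadweight loss = €12.
Market B: pre-tax P* = €55, Q* = 348; post-tax Q = 343.5; deadweight loss = €13.5.
Difference: €12 vs €13.5 → market B is larger by €1.5.

Market B, by €1.5.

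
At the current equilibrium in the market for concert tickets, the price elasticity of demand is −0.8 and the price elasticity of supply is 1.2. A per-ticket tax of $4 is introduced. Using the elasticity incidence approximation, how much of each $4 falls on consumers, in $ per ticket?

Incidence ratio: consumers' share ≈ εs / (εs + |εd|) = 1.2 / (1.2 + 0.8) = 0.6.
So consumers bear ≈ 0.6 × $4 = $2.4; producers bear $1.6.

Consumers bear ≈ $2.4 per ticket.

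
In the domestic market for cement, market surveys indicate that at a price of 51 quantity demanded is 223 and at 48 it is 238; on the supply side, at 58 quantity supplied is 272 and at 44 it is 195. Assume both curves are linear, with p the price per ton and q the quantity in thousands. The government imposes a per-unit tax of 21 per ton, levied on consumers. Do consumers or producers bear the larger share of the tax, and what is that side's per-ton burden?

Demand slope: (238 − 223)/(48 − 51) = -5, so qd = 478 − 5p.
Supply slope: (195 − 272)/(44 − 58) = 5.5, so qs = 5.5p − 47.
Without the tax, 478 − 5p = 5.5p − 47 gives 10.5p = 525, so p* = 50 and q* = 228.
With the tax collected from consumers, demand (in seller-price terms) shifts: qd = 478 − 5(p + 21).
Solving gives q = 173 with consumers paying 61 and producers receiving 40 (the 21 wedge).
Per-ton burden: consumers 11, producers 10.
Consumers take the larger share because demand is less price-elastic here (demand slope 5 vs supply slope 5.5).

Consumers bear the larger share: 11 per ton.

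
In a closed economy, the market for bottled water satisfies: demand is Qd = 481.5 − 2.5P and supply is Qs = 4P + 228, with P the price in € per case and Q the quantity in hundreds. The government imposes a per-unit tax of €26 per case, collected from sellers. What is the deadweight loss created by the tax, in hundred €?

Deadweight loss = €520 hundred.

Before the tax: set 481.5 − 2.5P = 4P + 228 → P* = €39, Q* = 384.
With the tax collected from sellers, supply shifts: Qs = 4(P − 26) + 228.
Solving gives Q = 344 with consumers paying €55 and sellers receiving €29 (the €26 wedge).
Quantity falls by |ΔQ| = |384 − 344| = 40.
DWL = ½ · t · |ΔQ| = ½ · 26 · 40 = €520.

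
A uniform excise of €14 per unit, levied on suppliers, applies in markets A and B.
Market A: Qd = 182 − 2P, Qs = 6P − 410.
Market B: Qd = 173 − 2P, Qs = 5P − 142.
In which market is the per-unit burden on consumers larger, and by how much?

Market A, by €0.5.

Market A: pre-tax P* = €74, Q* = 34; post-tax Q = 13; per-unit burden on consumers = €10.5.
Market B: pre-tax P* = €45, Q* = 83; post-tax Q = 63; per-unit burden on consumers = €10.
Difference: €10.5 vs €10 → market A is larger by €0.5.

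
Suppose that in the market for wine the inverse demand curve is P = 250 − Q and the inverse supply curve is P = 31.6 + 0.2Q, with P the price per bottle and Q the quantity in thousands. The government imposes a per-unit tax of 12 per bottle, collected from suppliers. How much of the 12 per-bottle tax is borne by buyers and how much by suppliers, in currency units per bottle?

Inverting to Q(P) form: Qd = 250 − P; Qs = 5P − 158.
Without the tax, 250 − P = 5P − 158 gives 6P = 408, so P* = 68 and Q* = 182.
With the tax collected from suppliers, supply shifts: Qs = 5(P − 12) − 158.
New equilibrium: buyers pay 78, suppliers receive 66, Q = 172. (Wedge: Pb − Ps = 12.)
Burden on buyers: 10; on suppliers: 2. (They sum to 12.)
The less price-elastic side of the market bears the larger share of a per-unit tax.

Buyers bear 10 per bottle; suppliers bear 2 per bottle.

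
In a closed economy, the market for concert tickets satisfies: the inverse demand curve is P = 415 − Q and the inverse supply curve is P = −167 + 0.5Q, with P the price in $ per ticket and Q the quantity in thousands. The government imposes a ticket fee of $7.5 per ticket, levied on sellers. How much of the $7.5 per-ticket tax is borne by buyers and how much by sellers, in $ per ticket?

Buyers bear $5 per ticket; sellers bear $2.5 per ticket.

Inverting to Q(P) form: Qd = 415 − P; Qs = 2P + 334.
Without the tax, 415 − P = 2P + 334 gives 3P = 81, so P* = $27 and Q* = 388.
With the tax collected from sellers, supply shifts: Qs = 2(P − 7.5) + 334.
Solving gives Q = 383 with buyers paying $32 and sellers receiving $24.5 (the $7.5 wedge).
Burden on buyers: $5; on sellers: $2.5. (They sum to $7.5.)
The less price-elastic side of the market bears the larger share of a per-unit tax.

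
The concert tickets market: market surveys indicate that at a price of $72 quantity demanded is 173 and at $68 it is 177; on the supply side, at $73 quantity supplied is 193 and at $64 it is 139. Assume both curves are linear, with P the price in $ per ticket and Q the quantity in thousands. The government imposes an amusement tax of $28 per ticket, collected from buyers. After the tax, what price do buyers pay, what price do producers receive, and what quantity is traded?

Demand slope: (177 − 173)/(68 − 72) = -1, so Qd = 245 − P.
Supply slope: (139 − 193)/(64 − 73) = 6, so Qs = 6P − 245.
Without the tax, 245 − P = 6P − 245 gives 7P = 490, so P* = $70 and Q* = 175.
With the tax collected from buyers, demand (in seller-price terms) shifts: Qd = 245 − (P + 28).
New equilibrium: buyers pay $94, producers receive $66, Q = 151. (Wedge: Pb − Ps = 28.)

Buyers pay $94; producers receive $66; quantity = 151.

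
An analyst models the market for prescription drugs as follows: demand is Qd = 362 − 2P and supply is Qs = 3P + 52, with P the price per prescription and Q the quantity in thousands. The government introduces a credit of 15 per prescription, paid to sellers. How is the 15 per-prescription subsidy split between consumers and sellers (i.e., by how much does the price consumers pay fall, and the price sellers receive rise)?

Consumers gain 9 per prescription; sellers gain 6 per prescription.

Without the subsidy, 362 − 2P = 3P + 52 gives 5P = 310, so P* = 62 and Q* = 238.
With a per-unit subsidy paid to sellers, each receives P + 15 per unit sold, so supply becomes Qs = 3(P + 15) + 52.
New equilibrium: consumers pay 53, sellers receive 68, Q = 256. (Wedge: Pb − Ps = −15.)
Gain to consumers: 9; to sellers: 6. (They sum to 15.)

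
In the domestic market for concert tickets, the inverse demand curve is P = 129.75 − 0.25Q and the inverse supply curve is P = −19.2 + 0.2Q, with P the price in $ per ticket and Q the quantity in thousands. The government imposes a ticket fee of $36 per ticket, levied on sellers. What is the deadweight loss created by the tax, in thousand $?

Deadweight loss = $1440 thousand.

Rewrite in direct form: Qd = 519 − 4P and Qs = 5P + 96.
Before the tax: set 519 − 4P = 5P + 96 → P* = $47, Q* = 331.
With the tax collected from sellers, supply shifts: Qs = 5(P − 36) + 96.
New equilibrium: buyers pay $67, sellers receive $31, Q = 251. (Wedge: Pb − Ps = 36.)
Quantity falls by |ΔQ| = |331 − 251| = 80.
DWL = ½ · t · |ΔQ| = ½ · 36 · 80 = $1440.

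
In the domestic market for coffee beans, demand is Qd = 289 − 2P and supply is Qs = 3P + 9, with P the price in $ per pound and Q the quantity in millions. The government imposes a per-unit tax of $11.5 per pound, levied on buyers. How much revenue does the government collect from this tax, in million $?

Without the tax, 289 − 2P = 3P + 9 gives 5P = 280, so P* = $56 and Q* = 177.
With the tax collected from buyers, demand (in seller-price terms) shifts: Qd = 289 − 2(P + 11.5).
New equilibrium: buyers pay $62.9, suppliers receive $51.4, Q = 163.2. (Wedge: Pb − Ps = 11.5.)
Revenue = t · Q = 11.5 · 163.2 = $1876.8.

Tax revenue = $1876.8 million.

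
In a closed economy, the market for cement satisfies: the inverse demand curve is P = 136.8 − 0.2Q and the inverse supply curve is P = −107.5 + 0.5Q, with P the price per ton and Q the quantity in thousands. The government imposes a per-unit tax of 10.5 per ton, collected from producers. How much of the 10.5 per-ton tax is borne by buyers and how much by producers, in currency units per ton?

Inverting to Q(P) form: Qd = 684 − 5P; Qs = 2P + 215.
Without the tax, 684 − 5P = 2P + 215 gives 7P = 469, so P* = 67 and Q* = 349.
With the tax collected from producers, supply shifts: Qs = 2(P − 10.5) + 215.
Solving gives Q = 334 with buyers paying 70 and producers receiving 59.5 (the 10.5 wedge).
Burden on buyers: 3; on producers: 7.5. (They sum to 10.5.)

Buyers bear 3 per ton; producers bear 7.5 per ton.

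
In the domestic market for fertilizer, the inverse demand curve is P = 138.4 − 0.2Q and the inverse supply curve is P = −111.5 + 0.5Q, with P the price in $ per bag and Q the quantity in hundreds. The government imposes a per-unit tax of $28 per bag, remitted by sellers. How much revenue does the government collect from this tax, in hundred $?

Tax revenue = $8876 hundred.

Rewrite in direct form: Qd = 692 − 5P and Qs = 2P + 223.
Before the tax: set 692 − 5P = 2P + 223 → P* = $67, Q* = 357.
With the tax collected from sellers, supply shifts: Qs = 2(P − 28) + 223.
Solving gives Q = 317 with buyers paying $75 and sellers receiving $47 (the $28 wedge).
Revenue = t · Q = 28 · 317 = $8876.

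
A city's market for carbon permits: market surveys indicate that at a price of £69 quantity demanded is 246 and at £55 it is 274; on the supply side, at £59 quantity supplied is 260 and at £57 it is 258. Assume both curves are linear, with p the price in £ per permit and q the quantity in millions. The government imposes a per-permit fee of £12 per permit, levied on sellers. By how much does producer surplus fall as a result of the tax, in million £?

Producer surplus falls by £2064 million.

Demand slope: (274 − 246)/(55 − 69) = -2, so qd = 384 − 2p.
Supply slope: (258 − 260)/(57 − 59) = 1, so qs = p + 201.
Without the tax, 384 − 2p = p + 201 gives 3p = 183, so p* = £61 and q* = 262.
With the tax collected from sellers, supply shifts: qs = (p − 12) + 201.
New equilibrium: buyers pay £65, sellers receive £53, q = 254. (Wedge: pb − ps = 12.)
ΔPS is the trapezoid between Q = 254 and Q = 262 of height £8: ½ · (262 + 254) · 8 = £2064.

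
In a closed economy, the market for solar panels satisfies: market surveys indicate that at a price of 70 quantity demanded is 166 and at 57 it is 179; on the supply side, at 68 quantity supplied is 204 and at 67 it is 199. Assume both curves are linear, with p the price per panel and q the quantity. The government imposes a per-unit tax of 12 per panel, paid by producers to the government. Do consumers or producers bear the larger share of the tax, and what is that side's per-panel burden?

Demand slope: (179 − 166)/(57 − 70) = -1, so qd = 236 − p.
Supply slope: (199 − 204)/(67 − 68) = 5, so qs = 5p − 136.
Before the tax: set 236 − p = 5p − 136 → p* = 62, q* = 174.
With the tax collected from producers, supply shifts: qs = 5(p − 12) − 136.
Solving gives q = 164 with consumers paying 72 and producers receiving 60 (the 12 wedge).
Per-panel burden: consumers 10, producers 2.
Consumers take the larger share because demand is less price-elastic here (demand slope 1 vs supply slope 5).

Consumers bear the larger share: 10 per panel.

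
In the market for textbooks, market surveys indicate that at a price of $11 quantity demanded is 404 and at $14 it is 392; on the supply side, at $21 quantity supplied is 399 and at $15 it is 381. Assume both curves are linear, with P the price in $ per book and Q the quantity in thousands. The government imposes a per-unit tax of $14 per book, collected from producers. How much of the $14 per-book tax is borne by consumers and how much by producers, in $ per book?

Consumers bear $6 per book; producers bear $8 per book.

Demand slope: (392 − 404)/(14 − 11) = -4, so Qd = 448 − 4P.
Supply slope: (381 − 399)/(15 − 21) = 3, so Qs = 3P + 336.
Without the tax, 448 − 4P = 3P + 336 gives 7P = 112, so P* = $16 and Q* = 384.
With the tax collected from producers, supply shifts: Qs = 3(P − 14) + 336.
New equilibrium: consumers pay $22, producers receive $8, Q = 360. (Wedge: Pb − Ps = 14.)
Burden on consumers: $6; on producers: $8. (They sum to $14.)
The less price-elastic side of the market bears the larger share of a per-unit tax.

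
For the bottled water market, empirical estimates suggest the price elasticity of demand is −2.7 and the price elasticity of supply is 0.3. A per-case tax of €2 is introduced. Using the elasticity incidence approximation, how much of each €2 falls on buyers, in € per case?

Buyers bear ≈ €0.2 per case.

Incidence ratio: buyers' share ≈ εs / (εs + |εd|) = 0.3 / (0.3 + 2.7) = 0.1.
So buyers bear ≈ 0.1 × €2 = €0.2; suppliers bear €1.8.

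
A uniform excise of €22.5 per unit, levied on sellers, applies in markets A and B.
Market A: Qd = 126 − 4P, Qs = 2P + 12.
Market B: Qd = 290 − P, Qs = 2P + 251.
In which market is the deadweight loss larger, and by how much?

Market A: pre-tax P* = €19, Q* = 50; post-tax Q = 20; deadweight loss = €337.5.
Market B: pre-tax P* = €13, Q* = 277; post-tax Q = 262; deadweight loss = €168.75.
Difference: €337.5 vs €168.75 → market A is larger by €168.75.

Market A, by €168.75.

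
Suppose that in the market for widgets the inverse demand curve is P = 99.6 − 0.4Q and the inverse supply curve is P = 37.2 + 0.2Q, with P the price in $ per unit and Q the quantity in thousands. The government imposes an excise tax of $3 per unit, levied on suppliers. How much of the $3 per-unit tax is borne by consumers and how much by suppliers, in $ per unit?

Consumers bear $2 per unit; suppliers bear $1 per unit.

Inverting to Q(P) form: Qd = 249 − 2.5P; Qs = 5P − 186.
Without the tax, 249 − 2.5P = 5P − 186 gives 7.5P = 435, so P* = $58 and Q* = 104.
With the tax collected from suppliers, supply shifts: Qs = 5(P − 3) − 186.
Solving gives Q = 99 with consumers paying $60 and suppliers receiving $57 (the $3 wedge).
Burden on consumers: $2; on suppliers: $1. (They sum to $3.)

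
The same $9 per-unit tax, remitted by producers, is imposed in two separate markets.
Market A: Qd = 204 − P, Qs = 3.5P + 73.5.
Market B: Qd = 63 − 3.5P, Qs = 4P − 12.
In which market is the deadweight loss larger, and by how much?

Market B, by $44.1.

Market A: pre-tax P* = $29, Q* = 175; post-tax Q = 168; deadweight loss = $31.5.
Market B: pre-tax P* = $10, Q* = 28; post-tax Q = 11.2; deadweight loss = $75.6.
Difference: $31.5 vs $75.6 → market B is larger by $44.1.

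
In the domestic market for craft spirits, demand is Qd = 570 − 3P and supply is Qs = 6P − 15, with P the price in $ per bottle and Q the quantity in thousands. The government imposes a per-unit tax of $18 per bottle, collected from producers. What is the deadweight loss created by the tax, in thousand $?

Before the tax: set 570 − 3P = 6P − 15 → P* = $65, Q* = 375.
With the tax collected from producers, supply shifts: Qs = 6(P − 18) − 15.
Solving gives Q = 339 with consumers paying $77 and producers receiving $59 (the $18 wedge).
Quantity falls by |ΔQ| = |375 − 339| = 36.
DWL = ½ · t · |ΔQ| = ½ · 18 · 36 = $324.

Deadweight loss = $324 thousand.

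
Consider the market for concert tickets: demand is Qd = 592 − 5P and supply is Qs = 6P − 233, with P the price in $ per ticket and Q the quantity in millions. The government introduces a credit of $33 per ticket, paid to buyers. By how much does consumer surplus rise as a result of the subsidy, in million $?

Consumer surplus rises by $4716 million.

Without the subsidy, 592 − 5P = 6P − 233 gives 11P = 825, so P* = $75 and Q* = 217.
With a per-unit subsidy paid to buyers, each effectively pays P − 33, so demand becomes Qd = 592 − 5(P − 33).
New equilibrium: buyers pay $57, suppliers receive $90, Q = 307. (Wedge: Pb − Ps = −33.)
ΔCS is the trapezoid between Q = 307 and Q = 217 of height $18: ½ · (217 + 307) · 18 = $4716.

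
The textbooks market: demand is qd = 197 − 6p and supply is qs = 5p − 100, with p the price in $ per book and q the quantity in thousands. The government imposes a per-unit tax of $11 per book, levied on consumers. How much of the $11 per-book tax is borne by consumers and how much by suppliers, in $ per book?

Before the tax: set 197 − 6p = 5p − 100 → p* = $27, q* = 35.
With the tax collected from consumers, demand (in seller-price terms) shifts: qd = 197 − 6(p + 11).
New equilibrium: consumers pay $32, suppliers receive $21, q = 5. (Wedge: pb − ps = 11.)
Burden on consumers: $5; on suppliers: $6. (They sum to $11.)
The less price-elastic side of the market bears the larger share of a per-unit tax.

Consumers bear $5 per book; suppliers bear $6 per book.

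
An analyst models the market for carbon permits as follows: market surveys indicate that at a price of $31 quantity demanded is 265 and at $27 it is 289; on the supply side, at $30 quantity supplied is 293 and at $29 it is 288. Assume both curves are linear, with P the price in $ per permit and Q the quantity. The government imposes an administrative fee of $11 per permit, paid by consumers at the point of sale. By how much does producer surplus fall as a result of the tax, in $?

Demand slope: (289 − 265)/(27 − 31) = -6, so Qd = 451 − 6P.
Supply slope: (288 − 293)/(29 − 30) = 5, so Qs = 5P + 143.
Without the tax, 451 − 6P = 5P + 143 gives 11P = 308, so P* = $28 and Q* = 283.
With the tax collected from consumers, demand (in seller-price terms) shifts: Qd = 451 − 6(P + 11).
New equilibrium: consumers pay $33, suppliers receive $22, Q = 253. (Wedge: Pb − Ps = 11.)
ΔPS is the trapezoid between Q = 253 and Q = 283 of height $6: ½ · (283 + 253) · 6 = $1608.

Producer surplus falls by $1608.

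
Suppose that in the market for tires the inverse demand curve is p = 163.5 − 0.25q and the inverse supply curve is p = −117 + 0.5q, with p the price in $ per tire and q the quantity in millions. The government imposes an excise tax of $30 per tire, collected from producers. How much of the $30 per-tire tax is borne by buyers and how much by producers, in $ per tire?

Buyers bear $10 per tire; producers bear $20 per tire.

Inverting to q(p) form: qd = 654 − 4p; qs = 2p + 234.
Without the tax, 654 − 4p = 2p + 234 gives 6p = 420, so p* = $70 and q* = 374.
With the tax collected from producers, supply shifts: qs = 2(p − 30) + 234.
New equilibrium: buyers pay $80, producers receive $50, q = 334. (Wedge: pb − ps = 30.)
Burden on buyers: $10; on producers: $20. (They sum to $30.)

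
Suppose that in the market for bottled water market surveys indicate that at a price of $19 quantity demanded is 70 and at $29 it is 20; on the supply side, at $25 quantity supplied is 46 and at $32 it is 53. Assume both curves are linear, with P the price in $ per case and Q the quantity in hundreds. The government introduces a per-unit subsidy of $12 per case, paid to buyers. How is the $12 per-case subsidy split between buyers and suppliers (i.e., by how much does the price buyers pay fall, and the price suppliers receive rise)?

Demand slope: (20 − 70)/(29 − 19) = -5, so Qd = 165 − 5P.
Supply slope: (53 − 46)/(32 − 25) = 1, so Qs = P + 21.
Without the subsidy, 165 − 5P = P + 21 gives 6P = 144, so P* = $24 and Q* = 45.
With a per-unit subsidy paid to buyers, each effectively pays P − 12, so demand becomes Qd = 165 − 5(P − 12).
New equilibrium: buyers pay $22, suppliers receive $34, Q = 55. (Wedge: Pb − Ps = −12.)
Gain to buyers: $2; to suppliers: $10. (They sum to $12.)

Buyers gain $2 per case; suppliers gain $10 per case.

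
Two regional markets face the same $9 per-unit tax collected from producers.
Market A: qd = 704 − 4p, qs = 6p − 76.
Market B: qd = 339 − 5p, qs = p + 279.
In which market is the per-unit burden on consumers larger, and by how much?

Market A: pre-tax p* = $78, q* = 392; post-tax q = 370.4; per-unit burden on consumers = $5.4.
Market B: pre-tax p* = $10, q* = 289; post-tax q = 281.5; per-unit burden on consumers = $1.5.
Difference: $5.4 vs $1.5 → market A is larger by $3.9.

Market A, by $3.9.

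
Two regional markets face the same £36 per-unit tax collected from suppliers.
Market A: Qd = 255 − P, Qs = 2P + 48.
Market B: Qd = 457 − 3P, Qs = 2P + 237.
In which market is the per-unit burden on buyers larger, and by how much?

Market A, by £9.6.

Market A: pre-tax P* = £69, Q* = 186; post-tax Q = 162; per-unit burden on buyers = £24.
Market B: pre-tax P* = £44, Q* = 325; post-tax Q = 281.8; per-unit burden on buyers = £14.4.
Difference: £24 vs £14.4 → market A is larger by £9.6.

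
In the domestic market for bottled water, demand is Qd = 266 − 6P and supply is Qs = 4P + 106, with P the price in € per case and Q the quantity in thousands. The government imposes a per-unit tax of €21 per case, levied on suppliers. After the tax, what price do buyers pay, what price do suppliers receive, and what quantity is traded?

Before the tax: set 266 − 6P = 4P + 106 → P* = €16, Q* = 170.
With the tax collected from suppliers, supply shifts: Qs = 4(P − 21) + 106.
New equilibrium: buyers pay €24.4, suppliers receive €3.4, Q = 119.6. (Wedge: Pb − Ps = 21.)
The less price-elastic side of the market bears the larger share of a per-unit tax.

Buyers pay €24.4; suppliers receive €3.4; quantity = 119.6.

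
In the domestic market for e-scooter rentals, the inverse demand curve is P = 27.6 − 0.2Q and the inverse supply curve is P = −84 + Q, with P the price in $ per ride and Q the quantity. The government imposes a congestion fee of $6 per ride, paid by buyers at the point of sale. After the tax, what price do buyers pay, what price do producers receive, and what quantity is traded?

Rewrite in direct form: Qd = 138 − 5P and Qs = P + 84.
Before the tax: set 138 − 5P = P + 84 → P* = $9, Q* = 93.
With the tax collected from buyers, demand (in seller-price terms) shifts: Qd = 138 − 5(P + 6).
New equilibrium: buyers pay $10, producers receive $4, Q = 88. (Wedge: Pb − Ps = 6.)

Buyers pay $10; producers receive $4; quantity = 88.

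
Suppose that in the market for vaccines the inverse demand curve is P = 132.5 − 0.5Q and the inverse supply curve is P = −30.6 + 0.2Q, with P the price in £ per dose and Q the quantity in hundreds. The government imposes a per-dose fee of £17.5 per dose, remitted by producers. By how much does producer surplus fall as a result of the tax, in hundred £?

Inverting to Q(P) form: Qd = 265 − 2P; Qs = 5P + 153.
Before the tax: set 265 − 2P = 5P + 153 → P* = £16, Q* = 233.
With the tax collected from producers, supply shifts: Qs = 5(P − 17.5) + 153.
Solving gives Q = 208 with buyers paying £28.5 and producers receiving £11 (the £17.5 wedge).
ΔPS is the trapezoid between Q = 208 and Q = 233 of height £5: ½ · (233 + 208) · 5 = £1102.5.

Producer surplus falls by £1102.5 hundred.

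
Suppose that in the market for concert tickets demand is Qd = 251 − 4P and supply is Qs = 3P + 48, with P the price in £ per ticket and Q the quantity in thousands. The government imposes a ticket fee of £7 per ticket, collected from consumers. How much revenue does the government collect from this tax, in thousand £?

Without the tax, 251 − 4P = 3P + 48 gives 7P = 203, so P* = £29 and Q* = 135.
With the tax collected from consumers, demand (in seller-price terms) shifts: Qd = 251 − 4(P + 7).
Solving gives Q = 123 with consumers paying £32 and producers receiving £25 (the £7 wedge).
Revenue = t · Q = 7 · 123 = £861.

Tax revenue = £861 thousand.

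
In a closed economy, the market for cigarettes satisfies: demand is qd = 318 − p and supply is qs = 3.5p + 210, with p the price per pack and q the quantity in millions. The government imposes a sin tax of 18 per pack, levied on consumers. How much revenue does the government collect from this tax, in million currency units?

Tax revenue = 5040 million.

Before the tax: set 318 − p = 3.5p + 210 → p* = 24, q* = 294.
With the tax collected from consumers, demand (in seller-price terms) shifts: qd = 318 − (p + 18).
New equilibrium: consumers pay 38, sellers receive 20, q = 280. (Wedge: pb − ps = 18.)
Revenue = t · Q = 18 · 280 = 5040.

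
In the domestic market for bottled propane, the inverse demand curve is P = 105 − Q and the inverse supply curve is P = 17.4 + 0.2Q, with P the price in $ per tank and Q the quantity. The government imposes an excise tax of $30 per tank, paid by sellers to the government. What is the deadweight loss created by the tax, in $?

Rewrite in direct form: Qd = 105 − P and Qs = 5P − 87.
Before the tax: set 105 − P = 5P − 87 → P* = $32, Q* = 73.
With the tax collected from sellers, supply shifts: Qs = 5(P − 30) − 87.
Solving gives Q = 48 with consumers paying $57 and sellers receiving $27 (the $30 wedge).
Quantity falls by |ΔQ| = |73 − 48| = 25.
DWL = ½ · t · |ΔQ| = ½ · 30 · 25 = $375.

Deadweight loss = $375.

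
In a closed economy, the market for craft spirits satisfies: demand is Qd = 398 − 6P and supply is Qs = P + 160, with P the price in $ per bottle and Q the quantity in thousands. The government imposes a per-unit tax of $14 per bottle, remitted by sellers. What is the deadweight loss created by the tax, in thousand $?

Deadweight loss = $84 thousand.

Before the tax: set 398 − 6P = P + 160 → P* = $34, Q* = 194.
With the tax collected from sellers, supply shifts: Qs = (P − 14) + 160.
Solving gives Q = 182 with consumers paying $36 and sellers receiving $22 (the $14 wedge).
Quantity falls by |ΔQ| = |194 − 182| = 12.
DWL = ½ · t · |ΔQ| = ½ · 14 · 12 = $84.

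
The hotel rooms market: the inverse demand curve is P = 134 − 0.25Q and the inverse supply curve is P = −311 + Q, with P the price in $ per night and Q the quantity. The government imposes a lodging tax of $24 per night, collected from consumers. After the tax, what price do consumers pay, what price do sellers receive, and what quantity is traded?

Rewrite in direct form: Qd = 536 − 4P and Qs = P + 311.
Without the tax, 536 − 4P = P + 311 gives 5P = 225, so P* = $45 and Q* = 356.
With the tax collected from consumers, demand (in seller-price terms) shifts: Qd = 536 − 4(P + 24).
New equilibrium: consumers pay $49.8, sellers receive $25.8, Q = 336.8. (Wedge: Pb − Ps = 24.)

Consumers pay $49.8; sellers receive $25.8; quantity = 336.8.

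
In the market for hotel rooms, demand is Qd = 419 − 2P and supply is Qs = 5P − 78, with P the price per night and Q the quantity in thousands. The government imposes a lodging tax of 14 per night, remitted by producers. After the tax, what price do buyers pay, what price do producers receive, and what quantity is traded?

Without the tax, 419 − 2P = 5P − 78 gives 7P = 497, so P* = 71 and Q* = 277.
With the tax collected from producers, supply shifts: Qs = 5(P − 14) − 78.
New equilibrium: buyers pay 81, producers receive 67, Q = 257. (Wedge: Pb − Ps = 14.)
The less price-elastic side of the market bears the larger share of a per-unit tax.

Buyers pay 81; producers receive 67; quantity = 257.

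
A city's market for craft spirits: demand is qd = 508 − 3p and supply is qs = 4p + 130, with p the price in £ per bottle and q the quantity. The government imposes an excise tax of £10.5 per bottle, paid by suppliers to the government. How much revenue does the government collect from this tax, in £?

Tax revenue = £3444.

Without the tax, 508 − 3p = 4p + 130 gives 7p = 378, so p* = £54 and q* = 346.
With the tax collected from suppliers, supply shifts: qs = 4(p − 10.5) + 130.
New equilibrium: buyers pay £60, suppliers receive £49.5, q = 328. (Wedge: pb − ps = 10.5.)
Revenue = t · Q = 10.5 · 328 = £3444.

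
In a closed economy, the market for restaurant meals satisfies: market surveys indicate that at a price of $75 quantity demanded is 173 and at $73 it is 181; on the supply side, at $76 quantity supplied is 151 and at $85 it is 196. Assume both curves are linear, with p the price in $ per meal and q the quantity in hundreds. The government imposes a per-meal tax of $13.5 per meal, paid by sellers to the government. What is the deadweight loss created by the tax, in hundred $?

Deadweight loss = $202.5 hundred.

Demand slope: (181 − 173)/(73 − 75) = -4, so qd = 473 − 4p.
Supply slope: (196 − 151)/(85 − 76) = 5, so qs = 5p − 229.
Before the tax: set 473 − 4p = 5p − 229 → p* = $78, q* = 161.
With the tax collected from sellers, supply shifts: qs = 5(p − 13.5) − 229.
Solving gives q = 131 with buyers paying $85.5 and sellers receiving $72 (the $13.5 wedge).
Quantity falls by |ΔQ| = |161 − 131| = 30.
DWL = ½ · t · |ΔQ| = ½ · 13.5 · 30 = $202.5.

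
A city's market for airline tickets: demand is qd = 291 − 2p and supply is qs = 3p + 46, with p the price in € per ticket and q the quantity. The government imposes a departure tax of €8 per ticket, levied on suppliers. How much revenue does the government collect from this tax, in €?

Before the tax: set 291 − 2p = 3p + 46 → p* = €49, q* = 193.
With the tax collected from suppliers, supply shifts: qs = 3(p − 8) + 46.
New equilibrium: buyers pay €53.8, suppliers receive €45.8, q = 183.4. (Wedge: pb − ps = 8.)
Revenue = t · Q = 8 · 183.4 = €1467.2.

Tax revenue = €1467.2.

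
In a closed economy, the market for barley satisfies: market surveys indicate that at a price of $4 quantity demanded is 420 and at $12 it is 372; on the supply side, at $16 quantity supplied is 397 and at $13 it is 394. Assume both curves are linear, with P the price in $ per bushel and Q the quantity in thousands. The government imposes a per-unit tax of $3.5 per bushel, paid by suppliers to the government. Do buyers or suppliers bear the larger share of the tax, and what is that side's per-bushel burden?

Demand slope: (372 − 420)/(12 − 4) = -6, so Qd = 444 − 6P.
Supply slope: (394 − 397)/(13 − 16) = 1, so Qs = P + 381.
Before the tax: set 444 − 6P = P + 381 → P* = $9, Q* = 390.
With the tax collected from suppliers, supply shifts: Qs = (P − 3.5) + 381.
Solving gives Q = 387 with buyers paying $9.5 and suppliers receiving $6 (the $3.5 wedge).
Per-bushel burden: buyers $0.5, suppliers $3.
Suppliers take the larger share because supply is less price-elastic here (demand slope 6 vs supply slope 1).
The less price-elastic side of the market bears the larger share of a per-unit tax.

Suppliers bear the larger share: $3 per bushel.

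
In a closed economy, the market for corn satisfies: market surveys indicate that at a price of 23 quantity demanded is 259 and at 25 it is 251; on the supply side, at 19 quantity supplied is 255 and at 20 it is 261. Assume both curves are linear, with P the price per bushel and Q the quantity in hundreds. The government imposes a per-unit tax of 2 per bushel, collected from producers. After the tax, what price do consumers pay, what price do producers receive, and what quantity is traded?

Demand slope: (251 − 259)/(25 − 23) = -4, so Qd = 351 − 4P.
Supply slope: (261 − 255)/(20 − 19) = 6, so Qs = 6P + 141.
Before the tax: set 351 − 4P = 6P + 141 → P* = 21, Q* = 267.
With the tax collected from producers, supply shifts: Qs = 6(P − 2) + 141.
New equilibrium: consumers pay 22.2, producers receive 20.2, Q = 262.2. (Wedge: Pb − Ps = 2.)
The less price-elastic side of the market bears the larger share of a per-unit tax.

Consumers pay 22.2; producers receive 20.2; quantity = 262.2.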